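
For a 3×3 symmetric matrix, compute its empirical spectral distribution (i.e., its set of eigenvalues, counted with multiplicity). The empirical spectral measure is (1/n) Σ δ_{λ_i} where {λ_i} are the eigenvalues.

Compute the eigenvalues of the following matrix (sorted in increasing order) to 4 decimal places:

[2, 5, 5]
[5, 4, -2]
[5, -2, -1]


Since M is real symmetric, all three eigenvalues are real; they are the roots of det(λI − M) = λ³ − (tr M) λ² + s λ − det M, where s is the sum of the principal 2×2 minors.
tr M = 2 + 4 + (-1) = 5.
s = (2·4 − 5²) + (2·(-1) − 5²) + (4·(-1) − (-2)²) = -17 + (-27) + (-8) = -52.
det M (expand along row 1) = 2·(-8) − 5·5 + 5·(-30) = -191.
Characteristic polynomial: λ³ − 5λ² − 52λ + 191 = 0.
Substitute λ = y + (tr M)/3 = y + 1.666667 to remove the quadratic term: y³ + p·y + q = 0 with p = s − (tr M)²/3 = -60.333333 and q = −2(tr M)³/27 + (tr M)·s/3 − det M = 95.074074.
Three real roots ⇒ use the trigonometric (Viète) form: r = 2√(−p/3) = 8.969083, φ = arccos(3q/(p·r)) = arccos(-0.527082) = 2.125959 rad.
y_k = r·cos(φ/3 − 2πk/3) for k = 0, 1, 2 gives y = 6.809679, 1.650311, -8.459989.
λ_k = y_k + 1.666667 gives λ = 8.4763, 3.3170, -6.7933 (check: the sum is 5.0000 = tr M).

Eigenvalues sorted in increasing order: [-6.7933, 3.3170, 8.4763].


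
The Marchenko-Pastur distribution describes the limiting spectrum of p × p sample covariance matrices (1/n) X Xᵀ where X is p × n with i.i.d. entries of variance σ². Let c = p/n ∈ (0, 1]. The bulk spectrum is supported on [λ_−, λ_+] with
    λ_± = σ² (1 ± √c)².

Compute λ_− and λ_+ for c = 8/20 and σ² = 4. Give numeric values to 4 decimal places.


c = 8/20 = 0.400000; √c = 0.632456.
λ_− = σ² (1 − √c)² = 4 · (1 − 0.632456)² = 4 · (0.367544)² = 0.540356.
λ_+ = σ² (1 + √c)² = 4 · (1 + 0.632456)² = 4 · (1.632456)² = 10.659644.

Rounded to 4 decimal places: λ_− ≈ 0.5404, λ_+ ≈ 10.6596.


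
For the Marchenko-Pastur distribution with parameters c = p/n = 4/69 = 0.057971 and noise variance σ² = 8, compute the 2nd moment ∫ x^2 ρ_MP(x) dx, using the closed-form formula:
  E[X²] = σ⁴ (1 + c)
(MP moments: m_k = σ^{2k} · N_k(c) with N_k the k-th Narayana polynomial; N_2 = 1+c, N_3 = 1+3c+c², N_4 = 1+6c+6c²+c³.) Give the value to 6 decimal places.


E[X²] = σ⁴ (1 + c) (second MP moment). With σ² = 8 (so σ⁴ = 64) and c = 4/69 = 0.057971: E[X²] = 64 · (1 + 0.057971) = 64 · 1.057971.

So E[X^2] = 67.710145.


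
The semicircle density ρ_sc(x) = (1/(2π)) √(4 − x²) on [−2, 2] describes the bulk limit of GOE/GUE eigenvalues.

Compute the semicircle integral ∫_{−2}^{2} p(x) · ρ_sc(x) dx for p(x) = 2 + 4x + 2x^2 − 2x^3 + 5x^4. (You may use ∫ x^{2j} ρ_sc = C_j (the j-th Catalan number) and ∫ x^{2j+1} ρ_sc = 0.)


Write p(x) = Σ a_i x^i, split into monomials and integrate each against ρ_sc separately.
Using ∫ x^{2j} ρ_sc = C_j = (1/(j+1)) C(2j, j) (Catalan numbers) and ∫ x^{2j+1} ρ_sc = 0 (odd monomials vanish by symmetry):
  i = 0 (even): a_0 · C_{0} = 2 · 1 = 2
  i = 1 (odd): ∫ x^1 ρ_sc = 0 (vanishes)
  i = 2 (even): a_2 · C_{1} = 2 · 1 = 2
  i = 3 (odd): ∫ x^3 ρ_sc = 0 (vanishes)
  i = 4 (even): a_4 · C_{2} = 5 · 2 = 10

Summing the contributions: ∫_{−2}^{2} p(x) ρ_sc(x) dx = 2 + 2 + 10 = 14.


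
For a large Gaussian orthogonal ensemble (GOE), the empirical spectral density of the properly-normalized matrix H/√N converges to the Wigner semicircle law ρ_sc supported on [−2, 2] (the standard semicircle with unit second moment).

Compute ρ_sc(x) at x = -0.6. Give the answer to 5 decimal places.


ρ_sc(x) = (1/(2π)) √(4 − x²). With x = -0.6:
  4 − x² = 4 − (-0.6)² = 4 − 0.360000 = 3.640000.
  √(4 − x²) = 1.907878.
  1/(2π) = 0.159155.
  ρ_sc(-0.6) = 0.159155 · 1.907878 = 0.303648.

Rounded to 5 decimal places: ρ_sc(-0.6) ≈ 0.30365.


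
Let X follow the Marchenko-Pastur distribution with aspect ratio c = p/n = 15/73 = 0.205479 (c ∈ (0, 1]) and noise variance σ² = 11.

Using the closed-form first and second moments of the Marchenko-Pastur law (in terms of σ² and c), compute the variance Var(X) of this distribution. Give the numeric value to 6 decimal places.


Recall the MP moments m_1 = E[X] = σ² and m_2 = E[X²] = σ⁴ (1 + c).
m_1 = E[X] = σ² = 11, so m_1² = 121.
m_2 = E[X²] = σ⁴ (1 + c) = 121 · (1 + 0.205479) = 121 · 1.205479 = 145.863014.
(Note m_2 − m_1² simplifies to c · σ⁴ = 0.205479 · 121.)

Var(X) = m_2 − m_1² = 145.863014 − 121 = 24.863014.


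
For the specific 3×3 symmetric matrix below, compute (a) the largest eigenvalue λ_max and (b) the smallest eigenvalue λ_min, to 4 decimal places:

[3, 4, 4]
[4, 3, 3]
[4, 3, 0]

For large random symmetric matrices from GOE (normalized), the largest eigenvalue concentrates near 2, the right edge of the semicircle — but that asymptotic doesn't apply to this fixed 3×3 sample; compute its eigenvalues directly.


Since M is real symmetric, all three eigenvalues are real; they are the roots of det(λI − M) = λ³ − (tr M) λ² + s λ − det M, where s is the sum of the principal 2×2 minors.
tr M = 3 + 3 + 0 = 6.
s = (3·3 − 4²) + (3·0 − 4²) + (3·0 − 3²) = -7 + (-16) + (-9) = -32.
det M (expand along row 1) = 3·(-9) − 4·(-12) + 4·0 = 21.
Characteristic polynomial: λ³ − 6λ² − 32λ − 21 = 0.
Substitute λ = y + (tr M)/3 = y + 2.000000 to remove the quadratic term: y³ + p·y + q = 0 with p = s − (tr M)²/3 = -44.000000 and q = −2(tr M)³/27 + (tr M)·s/3 − det M = -101.000000.
Three real roots ⇒ use the trigonometric (Viète) form: r = 2√(−p/3) = 7.659417, φ = arccos(3q/(p·r)) = arccos(0.899072) = 0.453152 rad.
y_k = r·cos(φ/3 − 2πk/3) for k = 0, 1, 2 gives y = 7.572203, -2.787950, -4.784253.
λ_k = y_k + 2.000000 gives λ = 9.5722, -0.7880, -2.7843 (check: the sum is 6.0000 = tr M).

Hence λ_max = 9.5722 and λ_min = -2.7843.


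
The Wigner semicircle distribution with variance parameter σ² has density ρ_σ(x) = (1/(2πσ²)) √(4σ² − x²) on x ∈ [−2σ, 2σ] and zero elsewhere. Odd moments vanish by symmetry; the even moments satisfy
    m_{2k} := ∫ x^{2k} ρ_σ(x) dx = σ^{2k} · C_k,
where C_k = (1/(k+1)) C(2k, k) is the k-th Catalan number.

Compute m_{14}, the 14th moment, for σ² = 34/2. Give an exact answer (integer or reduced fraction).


By the scaled semicircle moment identity, m_{2k} = σ^{2k} · C_k with k = 7.
C_7 = (1/(k+1)) · C(2k, k) = (1/8) · C(14, 7) = (1/8) · 3432 = 429.
σ^{2k} = (σ²)^k = (34/2)^7 = 410338673.

Therefore m_{14} = σ^{14} · C_7 = 410338673 · 429 = 176035290717.


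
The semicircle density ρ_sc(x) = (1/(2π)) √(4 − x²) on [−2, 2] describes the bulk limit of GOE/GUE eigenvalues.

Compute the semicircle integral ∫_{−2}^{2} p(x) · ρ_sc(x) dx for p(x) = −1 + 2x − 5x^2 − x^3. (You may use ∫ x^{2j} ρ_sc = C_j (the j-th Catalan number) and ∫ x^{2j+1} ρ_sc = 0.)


Write p(x) = Σ a_i x^i, split into monomials and integrate each against ρ_sc separately.
Using ∫ x^{2j} ρ_sc = C_j = (1/(j+1)) C(2j, j) (Catalan numbers) and ∫ x^{2j+1} ρ_sc = 0 (odd monomials vanish by symmetry):
  i = 0 (even): a_0 · C_{0} = -1 · 1 = -1
  i = 1 (odd): ∫ x^1 ρ_sc = 0 (vanishes)
  i = 2 (even): a_2 · C_{1} = -5 · 1 = -5
  i = 3 (odd): ∫ x^3 ρ_sc = 0 (vanishes)

Summing the contributions: ∫_{−2}^{2} p(x) ρ_sc(x) dx = (-1) + (-5) = -6.


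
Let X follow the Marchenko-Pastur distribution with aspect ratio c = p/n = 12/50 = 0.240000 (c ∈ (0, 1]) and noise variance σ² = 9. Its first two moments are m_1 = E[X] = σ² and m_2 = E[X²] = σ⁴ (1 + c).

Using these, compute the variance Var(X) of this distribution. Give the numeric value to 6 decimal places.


m_1 = E[X] = σ² = 9, so m_1² = 81.
m_2 = E[X²] = σ⁴ (1 + c) = 81 · (1 + 0.240000) = 81 · 1.240000 = 100.440000.
(Note m_2 − m_1² simplifies to c · σ⁴ = 0.240000 · 81.)

Var(X) = m_2 − m_1² = 100.440000 − 81 = 19.440000.


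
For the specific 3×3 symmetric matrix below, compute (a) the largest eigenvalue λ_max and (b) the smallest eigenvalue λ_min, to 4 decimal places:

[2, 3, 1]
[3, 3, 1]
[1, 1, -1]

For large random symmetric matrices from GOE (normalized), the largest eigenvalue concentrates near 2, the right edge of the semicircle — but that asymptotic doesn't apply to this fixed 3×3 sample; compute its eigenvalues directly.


Since M is real symmetric, all three eigenvalues are real; they are the roots of det(λI − M) = λ³ − (tr M) λ² + s λ − det M, where s is the sum of the principal 2×2 minors.
tr M = 2 + 3 + (-1) = 4.
s = (2·3 − 3²) + (2·(-1) − 1²) + (3·(-1) − 1²) = -3 + (-3) + (-4) = -10.
det M (expand along row 1) = 2·(-4) − 3·(-4) + 1·0 = 4.
Characteristic polynomial: λ³ − 4λ² − 10λ − 4 = 0.
Substitute λ = y + (tr M)/3 = y + 1.333333 to remove the quadratic term: y³ + p·y + q = 0 with p = s − (tr M)²/3 = -15.333333 and q = −2(tr M)³/27 + (tr M)·s/3 − det M = -22.074074.
Three real roots ⇒ use the trigonometric (Viète) form: r = 2√(−p/3) = 4.521553, φ = arccos(3q/(p·r)) = arccos(0.955167) = 0.300571 rad.
y_k = r·cos(φ/3 − 2πk/3) for k = 0, 1, 2 gives y = 4.498878, -1.857771, -2.641107.
λ_k = y_k + 1.333333 gives λ = 5.8322, -0.5244, -1.3078 (check: the sum is 4.0000 = tr M).

Hence λ_max = 5.8322 and λ_min = -1.3078.


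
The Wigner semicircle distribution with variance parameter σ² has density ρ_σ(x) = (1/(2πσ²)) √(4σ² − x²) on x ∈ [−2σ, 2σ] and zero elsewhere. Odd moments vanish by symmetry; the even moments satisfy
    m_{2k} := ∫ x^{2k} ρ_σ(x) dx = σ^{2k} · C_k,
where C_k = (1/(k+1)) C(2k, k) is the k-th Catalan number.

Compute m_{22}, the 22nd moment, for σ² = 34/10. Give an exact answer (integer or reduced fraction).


By the scaled semicircle moment identity, m_{2k} = σ^{2k} · C_k with k = 11.
C_11 = (1/(k+1)) · C(2k, k) = (1/12) · C(22, 11) = (1/12) · 705432 = 58786.
σ^{2k} = (σ²)^k = (34/10)^11 = 34271896307633/48828125.

Therefore m_{22} = σ^{22} · C_11 = (34271896307633/48828125) · 58786 = 2014707696340513538/48828125.


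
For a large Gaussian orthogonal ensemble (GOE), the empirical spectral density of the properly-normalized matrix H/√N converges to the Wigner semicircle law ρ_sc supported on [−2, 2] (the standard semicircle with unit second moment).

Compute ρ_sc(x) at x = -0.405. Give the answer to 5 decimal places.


ρ_sc(x) = (1/(2π)) √(4 − x²). With x = -0.405:
  4 − x² = 4 − (-0.405)² = 4 − 0.164025 = 3.835975.
  √(4 − x²) = 1.958565.
  1/(2π) = 0.159155.
  ρ_sc(-0.405) = 0.159155 · 1.958565 = 0.311715.

Rounded to 5 decimal places: ρ_sc(-0.405) ≈ 0.31172.


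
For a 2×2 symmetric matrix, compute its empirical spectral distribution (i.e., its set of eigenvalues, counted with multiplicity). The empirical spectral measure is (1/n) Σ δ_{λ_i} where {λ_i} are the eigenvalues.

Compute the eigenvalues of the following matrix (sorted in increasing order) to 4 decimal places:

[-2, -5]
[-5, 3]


Since M is real symmetric, both eigenvalues are real; they are the roots of det(λI − M) = λ² − (tr M) λ + det M.
tr M = -2 + 3 = 1.
det M = (-2)·3 − (-5)² = -6 − 25 = -31.
Characteristic polynomial: λ² − λ − 31 = 0.
Discriminant Δ = (tr M)² − 4·det M = 1 − (-124) = 125; √Δ = 11.180340.
λ = (tr M ± √Δ)/2 = (1 ± 11.180340)/2, giving (tr M − √Δ)/2 = -5.0902 and (tr M + √Δ)/2 = 6.0902.

Eigenvalues sorted in increasing order: [-5.0902, 6.0902].


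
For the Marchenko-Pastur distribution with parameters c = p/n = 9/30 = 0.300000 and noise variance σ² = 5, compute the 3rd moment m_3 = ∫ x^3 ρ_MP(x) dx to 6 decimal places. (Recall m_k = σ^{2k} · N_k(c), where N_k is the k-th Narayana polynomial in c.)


E[X³] = σ⁶ (1 + 3c + c²) (third MP moment). With σ² = 5 (so σ⁶ = 125) and c = 9/30 = 0.300000: E[X³] = 125 · (1 + 3·0.300000 + (0.300000)²) = 125 · 1.990000.

So E[X^3] = 248.750000.


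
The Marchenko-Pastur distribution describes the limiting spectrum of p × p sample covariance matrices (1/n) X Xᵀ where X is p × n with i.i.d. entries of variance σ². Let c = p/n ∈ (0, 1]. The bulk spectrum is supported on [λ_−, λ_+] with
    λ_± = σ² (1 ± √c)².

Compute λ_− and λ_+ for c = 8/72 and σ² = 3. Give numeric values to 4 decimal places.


c = 8/72 = 0.111111; √c = 0.333333.
λ_− = σ² (1 − √c)² = 3 · (1 − 0.333333)² = 3 · (0.666667)² = 1.333333.
λ_+ = σ² (1 + √c)² = 3 · (1 + 0.333333)² = 3 · (1.333333)² = 5.333333.

Rounded to 4 decimal places: λ_− ≈ 1.3333, λ_+ ≈ 5.3333.


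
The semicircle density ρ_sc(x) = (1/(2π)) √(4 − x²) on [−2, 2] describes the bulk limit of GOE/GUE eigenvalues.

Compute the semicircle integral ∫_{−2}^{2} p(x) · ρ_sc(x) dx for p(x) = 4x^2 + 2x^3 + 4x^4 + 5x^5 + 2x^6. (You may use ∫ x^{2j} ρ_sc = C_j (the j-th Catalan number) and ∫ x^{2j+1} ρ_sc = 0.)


Write p(x) = Σ a_i x^i, split into monomials and integrate each against ρ_sc separately.
Using ∫ x^{2j} ρ_sc = C_j = (1/(j+1)) C(2j, j) (Catalan numbers) and ∫ x^{2j+1} ρ_sc = 0 (odd monomials vanish by symmetry):
  i = 2 (even): a_2 · C_{1} = 4 · 1 = 4
  i = 3 (odd): ∫ x^3 ρ_sc = 0 (vanishes)
  i = 4 (even): a_4 · C_{2} = 4 · 2 = 8
  i = 5 (odd): ∫ x^5 ρ_sc = 0 (vanishes)
  i = 6 (even): a_6 · C_{3} = 2 · 5 = 10

Summing the contributions: ∫_{−2}^{2} p(x) ρ_sc(x) dx = 4 + 8 + 10 = 22.


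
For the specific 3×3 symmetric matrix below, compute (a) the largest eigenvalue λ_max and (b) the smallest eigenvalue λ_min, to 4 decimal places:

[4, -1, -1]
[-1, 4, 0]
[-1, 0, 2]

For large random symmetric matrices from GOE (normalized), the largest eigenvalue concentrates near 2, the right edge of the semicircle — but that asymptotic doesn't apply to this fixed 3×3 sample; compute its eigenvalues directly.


Since M is real symmetric, all three eigenvalues are real; they are the roots of det(λI − M) = λ³ − (tr M) λ² + s λ − det M, where s is the sum of the principal 2×2 minors.
tr M = 4 + 4 + 2 = 10.
s = (4·4 − (-1)²) + (4·2 − (-1)²) + (4·2 − 0²) = 15 + 7 + 8 = 30.
det M (expand along row 1) = 4·8 − (-1)·(-2) + (-1)·4 = 26.
Characteristic polynomial: λ³ − 10λ² + 30λ − 26 = 0.
Substitute λ = y + (tr M)/3 = y + 3.333333 to remove the quadratic term: y³ + p·y + q = 0 with p = s − (tr M)²/3 = -3.333333 and q = −2(tr M)³/27 + (tr M)·s/3 − det M = -0.074074.
Three real roots ⇒ use the trigonometric (Viète) form: r = 2√(−p/3) = 2.108185, φ = arccos(3q/(p·r)) = arccos(0.031623) = 1.539168 rad.
y_k = r·cos(φ/3 − 2πk/3) for k = 0, 1, 2 gives y = 1.836753, -0.022226, -1.814528.
λ_k = y_k + 3.333333 gives λ = 5.1701, 3.3111, 1.5188 (check: the sum is 10.0000 = tr M).

Hence λ_max = 5.1701 and λ_min = 1.5188.


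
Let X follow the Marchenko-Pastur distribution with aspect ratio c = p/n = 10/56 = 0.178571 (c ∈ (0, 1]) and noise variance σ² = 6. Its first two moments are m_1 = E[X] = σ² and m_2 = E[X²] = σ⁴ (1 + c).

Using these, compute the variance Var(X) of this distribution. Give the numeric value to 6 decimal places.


m_1 = E[X] = σ² = 6, so m_1² = 36.
m_2 = E[X²] = σ⁴ (1 + c) = 36 · (1 + 0.178571) = 36 · 1.178571 = 42.428571.
(Note m_2 − m_1² simplifies to c · σ⁴ = 0.178571 · 36.)

Var(X) = m_2 − m_1² = 42.428571 − 36 = 6.428571.


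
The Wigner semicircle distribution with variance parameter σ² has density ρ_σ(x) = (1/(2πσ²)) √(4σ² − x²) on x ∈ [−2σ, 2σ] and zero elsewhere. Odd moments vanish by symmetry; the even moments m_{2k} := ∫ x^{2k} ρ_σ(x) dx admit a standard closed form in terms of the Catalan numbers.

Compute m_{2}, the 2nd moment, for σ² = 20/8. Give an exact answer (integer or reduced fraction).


By the scaled semicircle moment identity, m_{2k} = σ^{2k} · C_k with k = 1.
C_1 = (1/(k+1)) · C(2k, k) = (1/2) · C(2, 1) = (1/2) · 2 = 1.
σ^{2k} = (σ²)^k = (20/8)^1 = 5/2.

Therefore m_{2} = σ^{2} · C_1 = (5/2) · 1 = 5/2.


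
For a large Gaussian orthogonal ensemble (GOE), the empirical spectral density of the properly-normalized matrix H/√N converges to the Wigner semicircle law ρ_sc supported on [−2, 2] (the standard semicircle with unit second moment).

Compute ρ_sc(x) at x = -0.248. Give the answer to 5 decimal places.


ρ_sc(x) = (1/(2π)) √(4 − x²). With x = -0.248:
  4 − x² = 4 − (-0.248)² = 4 − 0.061504 = 3.938496.
  √(4 − x²) = 1.984564.
  1/(2π) = 0.159155.
  ρ_sc(-0.248) = 0.159155 · 1.984564 = 0.315853.

Rounded to 5 decimal places: ρ_sc(-0.248) ≈ 0.31585.


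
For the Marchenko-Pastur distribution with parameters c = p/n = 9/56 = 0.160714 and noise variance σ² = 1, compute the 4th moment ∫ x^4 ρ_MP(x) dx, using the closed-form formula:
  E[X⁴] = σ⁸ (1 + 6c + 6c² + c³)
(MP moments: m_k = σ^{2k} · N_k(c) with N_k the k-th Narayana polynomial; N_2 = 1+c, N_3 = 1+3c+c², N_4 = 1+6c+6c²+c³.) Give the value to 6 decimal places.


E[X⁴] = σ⁸ (1 + 6c + 6c² + c³) (fourth MP moment). With σ² = 1 (so σ⁸ = 1) and c = 9/56 = 0.160714: E[X⁴] = 1 · (1 + 6·0.160714 + 6·(0.160714)² + (0.160714)³) = 1 · 2.123411.

So E[X^4] = 2.123411.


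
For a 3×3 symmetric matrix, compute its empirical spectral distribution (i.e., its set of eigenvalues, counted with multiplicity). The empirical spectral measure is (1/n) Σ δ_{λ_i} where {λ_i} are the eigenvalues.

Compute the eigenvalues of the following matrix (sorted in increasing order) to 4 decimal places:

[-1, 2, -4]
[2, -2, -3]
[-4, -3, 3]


Since M is real symmetric, all three eigenvalues are real; they are the roots of det(λI − M) = λ³ − (tr M) λ² + s λ − det M, where s is the sum of the principal 2×2 minors.
tr M = -1 + (-2) + 3 = 0.
s = ((-1)·(-2) − 2²) + ((-1)·3 − (-4)²) + ((-2)·3 − (-3)²) = -2 + (-19) + (-15) = -36.
det M (expand along row 1) = (-1)·(-15) − 2·(-6) + (-4)·(-14) = 83.
Characteristic polynomial: λ³ − 36λ − 83 = 0.
Substitute λ = y + (tr M)/3 = y + 0.000000 to remove the quadratic term: y³ + p·y + q = 0 with p = s − (tr M)²/3 = -36.000000 and q = −2(tr M)³/27 + (tr M)·s/3 − det M = -83.000000.
Three real roots ⇒ use the trigonometric (Viète) form: r = 2√(−p/3) = 6.928203, φ = arccos(3q/(p·r)) = arccos(0.998335) = 0.057717 rad.
y_k = r·cos(φ/3 − 2πk/3) for k = 0, 1, 2 gives y = 6.926921, -3.348034, -3.578887.
λ_k = y_k + 0.000000 gives λ = 6.9269, -3.3480, -3.5789 (check: the sum is 0.0000 = tr M).

Eigenvalues sorted in increasing order: [-3.5789, -3.3480, 6.9269].


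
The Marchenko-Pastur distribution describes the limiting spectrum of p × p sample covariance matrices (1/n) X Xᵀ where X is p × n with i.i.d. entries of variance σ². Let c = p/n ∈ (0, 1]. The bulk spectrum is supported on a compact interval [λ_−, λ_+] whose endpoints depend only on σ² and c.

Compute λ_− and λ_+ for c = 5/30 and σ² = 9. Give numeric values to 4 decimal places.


c = 5/30 = 0.166667; √c = 0.408248.
λ_− = σ² (1 − √c)² = 9 · (1 − 0.408248)² = 9 · (0.591752)² = 3.151531.
λ_+ = σ² (1 + √c)² = 9 · (1 + 0.408248)² = 9 · (1.408248)² = 17.848469.

Rounded to 4 decimal places: λ_− ≈ 3.1515, λ_+ ≈ 17.8485.


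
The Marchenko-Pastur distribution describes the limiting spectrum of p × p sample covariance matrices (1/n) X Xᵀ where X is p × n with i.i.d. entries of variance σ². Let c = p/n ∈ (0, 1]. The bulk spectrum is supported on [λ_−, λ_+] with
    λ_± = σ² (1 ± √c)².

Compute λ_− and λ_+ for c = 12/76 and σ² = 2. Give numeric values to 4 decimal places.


c = 12/76 = 0.157895; √c = 0.397360.
λ_− = σ² (1 − √c)² = 2 · (1 − 0.397360)² = 2 · (0.602640)² = 0.726351.
λ_+ = σ² (1 + √c)² = 2 · (1 + 0.397360)² = 2 · (1.397360)² = 3.905228.

Rounded to 4 decimal places: λ_− ≈ 0.7264, λ_+ ≈ 3.9052.


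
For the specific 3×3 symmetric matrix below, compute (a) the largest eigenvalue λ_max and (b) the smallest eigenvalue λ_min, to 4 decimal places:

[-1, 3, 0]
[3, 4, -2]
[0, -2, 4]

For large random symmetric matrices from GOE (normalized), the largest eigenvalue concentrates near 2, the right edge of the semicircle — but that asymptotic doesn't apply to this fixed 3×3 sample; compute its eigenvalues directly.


Since M is real symmetric, all three eigenvalues are real; they are the roots of det(λI − M) = λ³ − (tr M) λ² + s λ − det M, where s is the sum of the principal 2×2 minors.
tr M = -1 + 4 + 4 = 7.
s = ((-1)·4 − 3²) + ((-1)·4 − 0²) + (4·4 − (-2)²) = -13 + (-4) + 12 = -5.
det M (expand along row 1) = (-1)·12 − 3·12 + 0·(-6) = -48.
Characteristic polynomial: λ³ − 7λ² − 5λ + 48 = 0.
Substitute λ = y + (tr M)/3 = y + 2.333333 to remove the quadratic term: y³ + p·y + q = 0 with p = s − (tr M)²/3 = -21.333333 and q = −2(tr M)³/27 + (tr M)·s/3 − det M = 10.925926.
Three real roots ⇒ use the trigonometric (Viète) form: r = 2√(−p/3) = 5.333333, φ = arccos(3q/(p·r)) = arccos(-0.288086) = 1.863024 rad.
y_k = r·cos(φ/3 − 2πk/3) for k = 0, 1, 2 gives y = 4.337560, 0.518694, -4.856254.
λ_k = y_k + 2.333333 gives λ = 6.6709, 2.8520, -2.5229 (check: the sum is 7.0000 = tr M).

Hence λ_max = 6.6709 and λ_min = -2.5229.


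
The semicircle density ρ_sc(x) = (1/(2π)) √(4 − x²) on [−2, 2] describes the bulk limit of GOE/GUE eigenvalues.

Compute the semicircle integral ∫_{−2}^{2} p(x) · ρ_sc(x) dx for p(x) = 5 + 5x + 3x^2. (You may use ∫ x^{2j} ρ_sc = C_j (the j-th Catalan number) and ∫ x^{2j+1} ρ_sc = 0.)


Write p(x) = Σ a_i x^i, split into monomials and integrate each against ρ_sc separately.
Using ∫ x^{2j} ρ_sc = C_j = (1/(j+1)) C(2j, j) (Catalan numbers) and ∫ x^{2j+1} ρ_sc = 0 (odd monomials vanish by symmetry):
  i = 0 (even): a_0 · C_{0} = 5 · 1 = 5
  i = 1 (odd): ∫ x^1 ρ_sc = 0 (vanishes)
  i = 2 (even): a_2 · C_{1} = 3 · 1 = 3

Summing the contributions: ∫_{−2}^{2} p(x) ρ_sc(x) dx = 5 + 3 = 8.


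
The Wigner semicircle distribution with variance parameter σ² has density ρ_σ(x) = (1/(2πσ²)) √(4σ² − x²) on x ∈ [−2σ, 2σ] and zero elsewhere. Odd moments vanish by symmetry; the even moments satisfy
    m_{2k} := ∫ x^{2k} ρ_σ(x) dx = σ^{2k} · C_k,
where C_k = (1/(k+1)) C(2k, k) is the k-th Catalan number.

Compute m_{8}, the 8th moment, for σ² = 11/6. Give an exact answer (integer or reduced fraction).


By the scaled semicircle moment identity, m_{2k} = σ^{2k} · C_k with k = 4.
C_4 = (1/(k+1)) · C(2k, k) = (1/5) · C(8, 4) = (1/5) · 70 = 14.
σ^{2k} = (σ²)^k = (11/6)^4 = 14641/1296.

Therefore m_{8} = σ^{8} · C_4 = (14641/1296) · 14 = 102487/648.


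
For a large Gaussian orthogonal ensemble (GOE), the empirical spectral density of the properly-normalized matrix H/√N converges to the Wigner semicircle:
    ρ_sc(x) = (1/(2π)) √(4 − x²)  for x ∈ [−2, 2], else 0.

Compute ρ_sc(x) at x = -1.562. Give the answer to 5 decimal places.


ρ_sc(x) = (1/(2π)) √(4 − x²). With x = -1.562:
  4 − x² = 4 − (-1.562)² = 4 − 2.439844 = 1.560156.
  √(4 − x²) = 1.249062.
  1/(2π) = 0.159155.
  ρ_sc(-1.562) = 0.159155 · 1.249062 = 0.198794.

Rounded to 5 decimal places: ρ_sc(-1.562) ≈ 0.19879.


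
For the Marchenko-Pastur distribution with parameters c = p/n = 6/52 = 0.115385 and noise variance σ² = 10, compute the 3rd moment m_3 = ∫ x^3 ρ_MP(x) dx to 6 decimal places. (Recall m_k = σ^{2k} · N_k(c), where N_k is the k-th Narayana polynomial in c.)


E[X³] = σ⁶ (1 + 3c + c²) (third MP moment). With σ² = 10 (so σ⁶ = 1000) and c = 6/52 = 0.115385: E[X³] = 1000 · (1 + 3·0.115385 + (0.115385)²) = 1000 · 1.359467.

So E[X^3] = 1359.467456.


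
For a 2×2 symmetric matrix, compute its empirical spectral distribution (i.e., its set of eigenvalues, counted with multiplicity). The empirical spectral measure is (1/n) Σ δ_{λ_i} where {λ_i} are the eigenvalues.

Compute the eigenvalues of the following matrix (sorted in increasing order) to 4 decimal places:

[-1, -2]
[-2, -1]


Since M is real symmetric, both eigenvalues are real; they are the roots of det(λI − M) = λ² − (tr M) λ + det M.
tr M = -1 + (-1) = -2.
det M = (-1)·(-1) − (-2)² = 1 − 4 = -3.
Characteristic polynomial: λ² + 2λ − 3 = 0.
Discriminant Δ = (tr M)² − 4·det M = 4 − (-12) = 16; √Δ = 4.000000.
λ = (tr M ± √Δ)/2 = (-2 ± 4.000000)/2, giving (tr M − √Δ)/2 = -3.0000 and (tr M + √Δ)/2 = 1.0000.

Eigenvalues sorted in increasing order: [-3.0000, 1.0000].


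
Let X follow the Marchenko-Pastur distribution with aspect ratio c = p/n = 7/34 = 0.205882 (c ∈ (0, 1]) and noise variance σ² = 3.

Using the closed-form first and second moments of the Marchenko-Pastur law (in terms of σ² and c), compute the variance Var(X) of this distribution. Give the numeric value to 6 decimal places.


Recall the MP moments m_1 = E[X] = σ² and m_2 = E[X²] = σ⁴ (1 + c).
m_1 = E[X] = σ² = 3, so m_1² = 9.
m_2 = E[X²] = σ⁴ (1 + c) = 9 · (1 + 0.205882) = 9 · 1.205882 = 10.852941.
(Note m_2 − m_1² simplifies to c · σ⁴ = 0.205882 · 9.)

Var(X) = m_2 − m_1² = 10.852941 − 9 = 1.852941.


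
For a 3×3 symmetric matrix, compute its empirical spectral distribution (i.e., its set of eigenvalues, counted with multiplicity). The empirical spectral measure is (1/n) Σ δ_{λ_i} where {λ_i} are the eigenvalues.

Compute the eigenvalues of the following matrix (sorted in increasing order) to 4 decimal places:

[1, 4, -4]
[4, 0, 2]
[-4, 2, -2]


Since M is real symmetric, all three eigenvalues are real; they are the roots of det(λI − M) = λ³ − (tr M) λ² + s λ − det M, where s is the sum of the principal 2×2 minors.
tr M = 1 + 0 + (-2) = -1.
s = (1·0 − 4²) + (1·(-2) − (-4)²) + (0·(-2) − 2²) = -16 + (-18) + (-4) = -38.
det M (expand along row 1) = 1·(-4) − 4·0 + (-4)·8 = -36.
Characteristic polynomial: λ³ + λ² − 38λ + 36 = 0.
Substitute λ = y + (tr M)/3 = y − 0.333333 to remove the quadratic term: y³ + p·y + q = 0 with p = s − (tr M)²/3 = -38.333333 and q = −2(tr M)³/27 + (tr M)·s/3 − det M = 48.740741.
Three real roots ⇒ use the trigonometric (Viète) form: r = 2√(−p/3) = 7.149204, φ = arccos(3q/(p·r)) = arccos(-0.533555) = 2.133595 rad.
y_k = r·cos(φ/3 − 2πk/3) for k = 0, 1, 2 gives y = 5.416096, 1.333333, -6.749429.
λ_k = y_k − 0.333333 gives λ = 5.0828, 1.0000, -7.0828 (check: the sum is -1.0000 = tr M).

Eigenvalues sorted in increasing order: [-7.0828, 1.0000, 5.0828].


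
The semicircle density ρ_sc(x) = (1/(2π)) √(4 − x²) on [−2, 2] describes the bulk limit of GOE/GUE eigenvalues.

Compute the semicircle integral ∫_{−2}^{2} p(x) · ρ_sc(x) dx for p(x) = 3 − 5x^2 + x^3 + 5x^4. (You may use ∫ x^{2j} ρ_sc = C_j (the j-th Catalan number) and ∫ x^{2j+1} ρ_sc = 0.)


Write p(x) = Σ a_i x^i, split into monomials and integrate each against ρ_sc separately.
Using ∫ x^{2j} ρ_sc = C_j = (1/(j+1)) C(2j, j) (Catalan numbers) and ∫ x^{2j+1} ρ_sc = 0 (odd monomials vanish by symmetry):
  i = 0 (even): a_0 · C_{0} = 3 · 1 = 3
  i = 2 (even): a_2 · C_{1} = -5 · 1 = -5
  i = 3 (odd): ∫ x^3 ρ_sc = 0 (vanishes)
  i = 4 (even): a_4 · C_{2} = 5 · 2 = 10

Summing the contributions: ∫_{−2}^{2} p(x) ρ_sc(x) dx = 3 + (-5) + 10 = 8.


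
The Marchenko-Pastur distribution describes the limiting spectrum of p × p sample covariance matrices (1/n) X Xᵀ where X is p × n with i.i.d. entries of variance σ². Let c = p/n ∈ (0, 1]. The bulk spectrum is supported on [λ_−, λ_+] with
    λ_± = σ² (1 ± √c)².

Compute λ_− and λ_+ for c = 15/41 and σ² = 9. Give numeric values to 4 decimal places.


c = 15/41 = 0.365854; √c = 0.604858.
λ_− = σ² (1 − √c)² = 9 · (1 − 0.604858)² = 9 · (0.395142)² = 1.405232.
λ_+ = σ² (1 + √c)² = 9 · (1 + 0.604858)² = 9 · (1.604858)² = 23.180134.

Rounded to 4 decimal places: λ_− ≈ 1.4052, λ_+ ≈ 23.1801.


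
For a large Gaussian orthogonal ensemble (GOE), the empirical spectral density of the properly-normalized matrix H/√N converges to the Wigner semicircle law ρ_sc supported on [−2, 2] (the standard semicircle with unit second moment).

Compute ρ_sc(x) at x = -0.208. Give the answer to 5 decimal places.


ρ_sc(x) = (1/(2π)) √(4 − x²). With x = -0.208:
  4 − x² = 4 − (-0.208)² = 4 − 0.043264 = 3.956736.
  √(4 − x²) = 1.989155.
  1/(2π) = 0.159155.
  ρ_sc(-0.208) = 0.159155 · 1.989155 = 0.316584.

Rounded to 5 decimal places: ρ_sc(-0.208) ≈ 0.31658.


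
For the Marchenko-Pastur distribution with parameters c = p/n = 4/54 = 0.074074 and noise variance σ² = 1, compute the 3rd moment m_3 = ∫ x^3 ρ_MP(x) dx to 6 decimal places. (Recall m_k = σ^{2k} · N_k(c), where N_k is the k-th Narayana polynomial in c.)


E[X³] = σ⁶ (1 + 3c + c²) (third MP moment). With σ² = 1 (so σ⁶ = 1) and c = 4/54 = 0.074074: E[X³] = 1 · (1 + 3·0.074074 + (0.074074)²) = 1 · 1.227709.

So E[X^3] = 1.227709.


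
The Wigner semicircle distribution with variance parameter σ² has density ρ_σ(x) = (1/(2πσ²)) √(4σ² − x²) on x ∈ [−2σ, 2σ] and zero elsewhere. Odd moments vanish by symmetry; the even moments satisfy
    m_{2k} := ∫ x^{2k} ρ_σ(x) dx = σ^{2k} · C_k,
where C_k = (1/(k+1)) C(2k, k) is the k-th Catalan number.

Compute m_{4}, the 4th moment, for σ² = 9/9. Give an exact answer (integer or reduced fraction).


By the scaled semicircle moment identity, m_{2k} = σ^{2k} · C_k with k = 2.
C_2 = (1/(k+1)) · C(2k, k) = (1/3) · C(4, 2) = (1/3) · 6 = 2.
σ^{2k} = (σ²)^k = (9/9)^2 = 1.

Therefore m_{4} = σ^{4} · C_2 = 1 · 2 = 2.


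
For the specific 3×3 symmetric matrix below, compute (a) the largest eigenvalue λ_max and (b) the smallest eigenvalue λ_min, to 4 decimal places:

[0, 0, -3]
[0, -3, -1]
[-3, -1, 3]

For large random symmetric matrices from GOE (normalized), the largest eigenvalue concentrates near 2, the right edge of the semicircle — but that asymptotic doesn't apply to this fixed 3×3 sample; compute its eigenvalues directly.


Since M is real symmetric, all three eigenvalues are real; they are the roots of det(λI − M) = λ³ − (tr M) λ² + s λ − det M, where s is the sum of the principal 2×2 minors.
tr M = 0 + (-3) + 3 = 0.
s = (0·(-3) − 0²) + (0·3 − (-3)²) + ((-3)·3 − (-1)²) = 0 + (-9) + (-10) = -19.
det M (expand along row 1) = 0·(-10) − 0·(-3) + (-3)·(-9) = 27.
Characteristic polynomial: λ³ − 19λ − 27 = 0.
Substitute λ = y + (tr M)/3 = y + 0.000000 to remove the quadratic term: y³ + p·y + q = 0 with p = s − (tr M)²/3 = -19.000000 and q = −2(tr M)³/27 + (tr M)·s/3 − det M = -27.000000.
Three real roots ⇒ use the trigonometric (Viète) form: r = 2√(−p/3) = 5.033223, φ = arccos(3q/(p·r)) = arccos(0.847004) = 0.560473 rad.
y_k = r·cos(φ/3 − 2πk/3) for k = 0, 1, 2 gives y = 4.945640, -1.663200, -3.282440.
λ_k = y_k + 0.000000 gives λ = 4.9456, -1.6632, -3.2824 (check: the sum is 0.0000 = tr M).

Hence λ_max = 4.9456 and λ_min = -3.2824.


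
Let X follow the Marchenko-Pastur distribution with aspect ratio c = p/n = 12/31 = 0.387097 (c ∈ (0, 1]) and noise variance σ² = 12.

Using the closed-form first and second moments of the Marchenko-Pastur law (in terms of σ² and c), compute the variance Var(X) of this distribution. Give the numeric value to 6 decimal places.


Recall the MP moments m_1 = E[X] = σ² and m_2 = E[X²] = σ⁴ (1 + c).
m_1 = E[X] = σ² = 12, so m_1² = 144.
m_2 = E[X²] = σ⁴ (1 + c) = 144 · (1 + 0.387097) = 144 · 1.387097 = 199.741935.
(Note m_2 − m_1² simplifies to c · σ⁴ = 0.387097 · 144.)

Var(X) = m_2 − m_1² = 199.741935 − 144 = 55.741935.


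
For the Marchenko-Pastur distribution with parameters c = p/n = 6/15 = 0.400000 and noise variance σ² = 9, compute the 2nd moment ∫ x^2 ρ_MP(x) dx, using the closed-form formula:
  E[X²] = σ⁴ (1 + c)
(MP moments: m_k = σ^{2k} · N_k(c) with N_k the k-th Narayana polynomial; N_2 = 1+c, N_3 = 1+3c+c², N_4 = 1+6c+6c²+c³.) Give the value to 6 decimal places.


E[X²] = σ⁴ (1 + c) (second MP moment). With σ² = 9 (so σ⁴ = 81) and c = 6/15 = 0.400000: E[X²] = 81 · (1 + 0.400000) = 81 · 1.400000.

So E[X^2] = 113.400000.


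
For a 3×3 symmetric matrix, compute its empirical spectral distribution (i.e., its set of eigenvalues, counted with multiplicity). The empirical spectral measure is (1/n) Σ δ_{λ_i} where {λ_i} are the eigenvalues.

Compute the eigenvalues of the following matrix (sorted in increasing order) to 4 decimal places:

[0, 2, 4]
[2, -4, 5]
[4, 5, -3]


Since M is real symmetric, all three eigenvalues are real; they are the roots of det(λI − M) = λ³ − (tr M) λ² + s λ − det M, where s is the sum of the principal 2×2 minors.
tr M = 0 + (-4) + (-3) = -7.
s = (0·(-4) − 2²) + (0·(-3) − 4²) + ((-4)·(-3) − 5²) = -4 + (-16) + (-13) = -33.
det M (expand along row 1) = 0·(-13) − 2·(-26) + 4·26 = 156.
Characteristic polynomial: λ³ + 7λ² − 33λ − 156 = 0.
Substitute λ = y + (tr M)/3 = y − 2.333333 to remove the quadratic term: y³ + p·y + q = 0 with p = s − (tr M)²/3 = -49.333333 and q = −2(tr M)³/27 + (tr M)·s/3 − det M = -53.592593.
Three real roots ⇒ use the trigonometric (Viète) form: r = 2√(−p/3) = 8.110350, φ = arccos(3q/(p·r)) = arccos(0.401833) = 1.157278 rad.
y_k = r·cos(φ/3 − 2πk/3) for k = 0, 1, 2 gives y = 7.514344, -1.114389, -6.399956.
λ_k = y_k − 2.333333 gives λ = 5.1810, -3.4477, -8.7333 (check: the sum is -7.0000 = tr M).

Eigenvalues sorted in increasing order: [-8.7333, -3.4477, 5.1810].


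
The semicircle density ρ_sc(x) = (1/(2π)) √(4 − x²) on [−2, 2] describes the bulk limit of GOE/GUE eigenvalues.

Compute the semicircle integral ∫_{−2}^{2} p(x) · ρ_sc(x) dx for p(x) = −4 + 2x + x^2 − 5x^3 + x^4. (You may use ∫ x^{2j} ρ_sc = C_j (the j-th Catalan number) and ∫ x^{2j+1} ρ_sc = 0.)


Write p(x) = Σ a_i x^i, split into monomials and integrate each against ρ_sc separately.
Using ∫ x^{2j} ρ_sc = C_j = (1/(j+1)) C(2j, j) (Catalan numbers) and ∫ x^{2j+1} ρ_sc = 0 (odd monomials vanish by symmetry):
  i = 0 (even): a_0 · C_{0} = -4 · 1 = -4
  i = 1 (odd): ∫ x^1 ρ_sc = 0 (vanishes)
  i = 2 (even): a_2 · C_{1} = 1 · 1 = 1
  i = 3 (odd): ∫ x^3 ρ_sc = 0 (vanishes)
  i = 4 (even): a_4 · C_{2} = 1 · 2 = 2

Summing the contributions: ∫_{−2}^{2} p(x) ρ_sc(x) dx = (-4) + 1 + 2 = -1.


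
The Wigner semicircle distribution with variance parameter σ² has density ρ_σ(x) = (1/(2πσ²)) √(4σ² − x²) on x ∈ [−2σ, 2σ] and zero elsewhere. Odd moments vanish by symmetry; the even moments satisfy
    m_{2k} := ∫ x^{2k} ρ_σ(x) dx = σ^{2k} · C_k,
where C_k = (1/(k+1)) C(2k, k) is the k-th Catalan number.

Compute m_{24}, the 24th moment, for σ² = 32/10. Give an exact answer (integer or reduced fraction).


By the scaled semicircle moment identity, m_{2k} = σ^{2k} · C_k with k = 12.
C_12 = (1/(k+1)) · C(2k, k) = (1/13) · C(24, 12) = (1/13) · 2704156 = 208012.
σ^{2k} = (σ²)^k = (32/10)^12 = 281474976710656/244140625.

Therefore m_{24} = σ^{24} · C_12 = (281474976710656/244140625) · 208012 = 58550172855536975872/244140625.


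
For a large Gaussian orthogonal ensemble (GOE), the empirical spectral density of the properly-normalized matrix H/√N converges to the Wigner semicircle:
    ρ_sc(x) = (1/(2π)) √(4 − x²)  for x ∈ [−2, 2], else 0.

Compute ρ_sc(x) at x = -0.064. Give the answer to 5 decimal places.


ρ_sc(x) = (1/(2π)) √(4 − x²). With x = -0.064:
  4 − x² = 4 − (-0.064)² = 4 − 0.004096 = 3.995904.
  √(4 − x²) = 1.998976.
  1/(2π) = 0.159155.
  ρ_sc(-0.064) = 0.159155 · 1.998976 = 0.318147.

Rounded to 5 decimal places: ρ_sc(-0.064) ≈ 0.31815.


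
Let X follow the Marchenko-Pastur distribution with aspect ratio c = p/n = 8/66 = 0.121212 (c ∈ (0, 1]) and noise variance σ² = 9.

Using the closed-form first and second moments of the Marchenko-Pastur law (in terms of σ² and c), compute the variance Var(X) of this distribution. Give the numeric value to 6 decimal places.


Recall the MP moments m_1 = E[X] = σ² and m_2 = E[X²] = σ⁴ (1 + c).
m_1 = E[X] = σ² = 9, so m_1² = 81.
m_2 = E[X²] = σ⁴ (1 + c) = 81 · (1 + 0.121212) = 81 · 1.121212 = 90.818182.
(Note m_2 − m_1² simplifies to c · σ⁴ = 0.121212 · 81.)

Var(X) = m_2 − m_1² = 90.818182 − 81 = 9.818182.


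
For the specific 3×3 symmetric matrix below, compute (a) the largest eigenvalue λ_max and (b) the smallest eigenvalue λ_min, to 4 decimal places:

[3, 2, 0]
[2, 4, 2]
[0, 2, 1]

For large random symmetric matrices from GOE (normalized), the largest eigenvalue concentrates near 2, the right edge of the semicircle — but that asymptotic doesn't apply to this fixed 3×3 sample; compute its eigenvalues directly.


Since M is real symmetric, all three eigenvalues are real; they are the roots of det(λI − M) = λ³ − (tr M) λ² + s λ − det M, where s is the sum of the principal 2×2 minors.
tr M = 3 + 4 + 1 = 8.
s = (3·4 − 2²) + (3·1 − 0²) + (4·1 − 2²) = 8 + 3 + 0 = 11.
det M (expand along row 1) = 3·0 − 2·2 + 0·4 = -4.
Characteristic polynomial: λ³ − 8λ² + 11λ + 4 = 0.
Substitute λ = y + (tr M)/3 = y + 2.666667 to remove the quadratic term: y³ + p·y + q = 0 with p = s − (tr M)²/3 = -10.333333 and q = −2(tr M)³/27 + (tr M)·s/3 − det M = -4.592593.
Three real roots ⇒ use the trigonometric (Viète) form: r = 2√(−p/3) = 3.711843, φ = arccos(3q/(p·r)) = arccos(0.359211) = 1.203374 rad.
y_k = r·cos(φ/3 − 2πk/3) for k = 0, 1, 2 gives y = 3.417206, -0.453468, -2.963737.
λ_k = y_k + 2.666667 gives λ = 6.0839, 2.2132, -0.2971 (check: the sum is 8.0000 = tr M).

Hence λ_max = 6.0839 and λ_min = -0.2971.


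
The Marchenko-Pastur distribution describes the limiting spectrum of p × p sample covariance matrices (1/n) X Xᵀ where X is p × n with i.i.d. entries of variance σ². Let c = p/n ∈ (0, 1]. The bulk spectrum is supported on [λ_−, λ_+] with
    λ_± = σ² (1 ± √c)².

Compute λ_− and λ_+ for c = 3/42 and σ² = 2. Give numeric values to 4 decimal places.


c = 3/42 = 0.071429; √c = 0.267261.
λ_− = σ² (1 − √c)² = 2 · (1 − 0.267261)² = 2 · (0.732739)² = 1.073812.
λ_+ = σ² (1 + √c)² = 2 · (1 + 0.267261)² = 2 · (1.267261)² = 3.211902.

Rounded to 4 decimal places: λ_− ≈ 1.0738, λ_+ ≈ 3.2119.


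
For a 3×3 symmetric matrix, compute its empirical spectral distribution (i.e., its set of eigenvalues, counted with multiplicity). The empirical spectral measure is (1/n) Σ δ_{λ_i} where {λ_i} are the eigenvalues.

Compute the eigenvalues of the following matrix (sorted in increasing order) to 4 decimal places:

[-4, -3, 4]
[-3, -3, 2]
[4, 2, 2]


Since M is real symmetric, all three eigenvalues are real; they are the roots of det(λI − M) = λ³ − (tr M) λ² + s λ − det M, where s is the sum of the principal 2×2 minors.
tr M = -4 + (-3) + 2 = -5.
s = ((-4)·(-3) − (-3)²) + ((-4)·2 − 4²) + ((-3)·2 − 2²) = 3 + (-24) + (-10) = -31.
det M (expand along row 1) = (-4)·(-10) − (-3)·(-14) + 4·6 = 22.
Characteristic polynomial: λ³ + 5λ² − 31λ − 22 = 0.
Substitute λ = y + (tr M)/3 = y − 1.666667 to remove the quadratic term: y³ + p·y + q = 0 with p = s − (tr M)²/3 = -39.333333 and q = −2(tr M)³/27 + (tr M)·s/3 − det M = 38.925926.
Three real roots ⇒ use the trigonometric (Viète) form: r = 2√(−p/3) = 7.241854, φ = arccos(3q/(p·r)) = arccos(-0.409968) = 1.993215 rad.
y_k = r·cos(φ/3 − 2πk/3) for k = 0, 1, 2 gives y = 5.701394, 1.016332, -6.717726.
λ_k = y_k − 1.666667 gives λ = 4.0347, -0.6503, -8.3844 (check: the sum is -5.0000 = tr M).

Eigenvalues sorted in increasing order: [-8.3844, -0.6503, 4.0347].
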